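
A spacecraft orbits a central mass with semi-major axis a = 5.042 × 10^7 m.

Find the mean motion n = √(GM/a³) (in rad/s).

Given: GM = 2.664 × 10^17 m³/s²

n = √(GM / a³).
n = √(2.664e+17 / (5.042e+07)³) rad/s ≈ 0.001442 rad/s.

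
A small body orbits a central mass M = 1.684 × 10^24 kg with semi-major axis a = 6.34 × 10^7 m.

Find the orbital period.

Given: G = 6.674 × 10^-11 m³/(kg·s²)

GM = G · M = 6.674e-11 · 1.684e+24 = 1.1239e+14 m³/s².
Kepler's third law: T = 2π √(a³ / GM).
Substituting a = 6.34e+07 m and GM = 1.1239e+14 m³/s²:
T = 2π √((6.34e+07)³ / 1.1239e+14) s
T ≈ 2.992e+05 s = 3.463 days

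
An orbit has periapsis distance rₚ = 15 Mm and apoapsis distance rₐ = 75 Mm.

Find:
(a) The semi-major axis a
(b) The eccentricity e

Convert to SI: rₚ = 15 Mm = 1.5e+07 m; rₐ = 75 Mm = 7.5e+07 m.
(a) a = (rₚ + rₐ) / 2 = (1.5e+07 + 7.5e+07) / 2 ≈ 4.5e+07 m = 45 Mm.
(b) e = (rₐ − rₚ) / (rₐ + rₚ) = (7.5e+07 − 1.5e+07) / (7.5e+07 + 1.5e+07) ≈ 0.6667.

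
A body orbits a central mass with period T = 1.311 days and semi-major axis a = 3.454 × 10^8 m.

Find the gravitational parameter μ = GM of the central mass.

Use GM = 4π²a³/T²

Convert to SI: T = 1.311 days = 113270 s.
GM = 4π² · a³ / T².
GM = 4π² · (3.454e+08)³ / (113270)² m³/s² ≈ 1.268e+17 m³/s² = 1.268 × 10^17 m³/s².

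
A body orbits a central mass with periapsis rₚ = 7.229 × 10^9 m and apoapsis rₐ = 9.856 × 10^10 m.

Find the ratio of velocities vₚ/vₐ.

Conservation of angular momentum gives rₚvₚ = rₐvₐ, so vₚ/vₐ = rₐ/rₚ.
vₚ/vₐ = 9.856e+10 / 7.229e+09 ≈ 13.63.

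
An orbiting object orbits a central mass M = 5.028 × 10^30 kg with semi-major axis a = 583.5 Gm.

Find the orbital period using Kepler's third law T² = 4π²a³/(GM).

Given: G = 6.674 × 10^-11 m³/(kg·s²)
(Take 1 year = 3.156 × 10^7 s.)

Convert to SI: a = 583.5 Gm = 5.835e+11 m.
GM = G · M = 6.674e-11 · 5.028e+30 = 3.35569e+20 m³/s².
Kepler's third law: T = 2π √(a³ / GM).
Substituting a = 5.835e+11 m and GM = 3.35569e+20 m³/s²:
T = 2π √((5.835e+11)³ / 3.35569e+20) s
T ≈ 1.529e+08 s = 4.844 years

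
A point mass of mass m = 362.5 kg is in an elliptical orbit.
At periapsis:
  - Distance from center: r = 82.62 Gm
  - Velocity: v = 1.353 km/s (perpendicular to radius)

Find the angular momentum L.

Convert to SI: r = 82.62 Gm = 8.262e+10 m; v = 1.353 km/s = 1353 m/s.
Since v is perpendicular to r, L = m · v · r.
L = 362.5 · 1353 · 8.262e+10 kg·m²/s ≈ 4.052e+16 kg·m²/s.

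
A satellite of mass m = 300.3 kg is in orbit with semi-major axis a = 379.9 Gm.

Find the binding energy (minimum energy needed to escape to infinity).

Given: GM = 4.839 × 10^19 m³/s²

Convert to SI: a = 379.9 Gm = 3.799e+11 m.
Total orbital energy is E = −GMm/(2a); binding energy is E_bind = −E = GMm/(2a).
E_bind = 4.839e+19 · 300.3 / (2 · 3.799e+11) J ≈ 1.913e+10 J = 19.13 GJ.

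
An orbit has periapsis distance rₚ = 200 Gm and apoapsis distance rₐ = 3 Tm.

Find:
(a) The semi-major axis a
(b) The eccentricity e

Convert to SI: rₚ = 200 Gm = 2e+11 m; rₐ = 3 Tm = 3e+12 m.
(a) a = (rₚ + rₐ) / 2 = (2e+11 + 3e+12) / 2 ≈ 1.6e+12 m = 1.6 Tm.
(b) e = (rₐ − rₚ) / (rₐ + rₚ) = (3e+12 − 2e+11) / (3e+12 + 2e+11) ≈ 0.875.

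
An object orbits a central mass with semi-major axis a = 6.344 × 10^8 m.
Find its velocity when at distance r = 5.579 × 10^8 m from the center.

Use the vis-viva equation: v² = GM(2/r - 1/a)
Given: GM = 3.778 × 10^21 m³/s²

Vis-viva: v = √(GM · (2/r − 1/a)).
2/r − 1/a = 2/5.579e+08 − 1/6.344e+08 = 2.00858e-09 m⁻¹.
v = √(3.778e+21 · 2.00858e-09) m/s ≈ 2.755e+06 m/s = 2755 km/s.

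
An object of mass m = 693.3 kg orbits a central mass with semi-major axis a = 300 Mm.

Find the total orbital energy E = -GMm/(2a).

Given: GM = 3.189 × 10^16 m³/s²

Convert to SI: a = 300 Mm = 3e+08 m.
E = −GMm / (2a).
E = −3.189e+16 · 693.3 / (2 · 3e+08) J ≈ -3.685e+10 J = -36.85 GJ.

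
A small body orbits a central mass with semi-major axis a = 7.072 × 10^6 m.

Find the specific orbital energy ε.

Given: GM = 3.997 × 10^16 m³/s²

ε = −GM / (2a).
ε = −3.997e+16 / (2 · 7.072e+06) J/kg ≈ -2.826e+09 J/kg = -2.826 GJ/kg.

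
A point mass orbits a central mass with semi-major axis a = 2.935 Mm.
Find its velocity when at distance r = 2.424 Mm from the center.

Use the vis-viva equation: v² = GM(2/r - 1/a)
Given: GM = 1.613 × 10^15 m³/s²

Convert to SI: a = 2.935 Mm = 2.935e+06 m; r = 2.424 Mm = 2.424e+06 m.
Vis-viva: v = √(GM · (2/r − 1/a)).
2/r − 1/a = 2/2.424e+06 − 1/2.935e+06 = 4.84367e-07 m⁻¹.
v = √(1.613e+15 · 4.84367e-07) m/s ≈ 2.795e+04 m/s = 27.95 km/s.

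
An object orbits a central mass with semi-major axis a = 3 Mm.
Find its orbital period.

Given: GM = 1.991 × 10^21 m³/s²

Convert to SI: a = 3 Mm = 3e+06 m.
Kepler's third law: T = 2π √(a³ / GM).
Substituting a = 3e+06 m and GM = 1.991e+21 m³/s²:
T = 2π √((3e+06)³ / 1.991e+21) s
T ≈ 0.7317 s = 0.7317 seconds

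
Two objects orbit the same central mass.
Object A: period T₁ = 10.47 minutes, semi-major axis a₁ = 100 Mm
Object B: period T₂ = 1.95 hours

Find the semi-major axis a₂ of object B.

Convert to SI: T₁ = 10.47 minutes = 628.2 s; a₁ = 100 Mm = 1e+08 m; T₂ = 1.95 hours = 7020 s.
Kepler's third law: (T₁/T₂)² = (a₁/a₂)³ ⇒ a₂ = a₁ · (T₂/T₁)^(2/3).
T₂/T₁ = 7020 / 628.2 = 11.1748.
a₂ = 1e+08 · (11.1748)^(2/3) m ≈ 4.998e+08 m = 499.8 Mm.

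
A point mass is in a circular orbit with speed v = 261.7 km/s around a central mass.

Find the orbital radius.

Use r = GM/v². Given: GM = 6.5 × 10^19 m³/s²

Convert to SI: v = 261.7 km/s = 261700 m/s.
For a circular orbit, v² = GM / r, so r = GM / v².
r = 6.5e+19 / (261700)² m ≈ 9.491e+08 m = 9.491 × 10^8 m.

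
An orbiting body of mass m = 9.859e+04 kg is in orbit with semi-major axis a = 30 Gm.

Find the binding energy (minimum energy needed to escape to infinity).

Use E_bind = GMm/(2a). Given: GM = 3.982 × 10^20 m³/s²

Convert to SI: a = 30 Gm = 3e+10 m.
Total orbital energy is E = −GMm/(2a); binding energy is E_bind = −E = GMm/(2a).
E_bind = 3.982e+20 · 9.859e+04 / (2 · 3e+10) J ≈ 6.543e+14 J = 654.3 TJ.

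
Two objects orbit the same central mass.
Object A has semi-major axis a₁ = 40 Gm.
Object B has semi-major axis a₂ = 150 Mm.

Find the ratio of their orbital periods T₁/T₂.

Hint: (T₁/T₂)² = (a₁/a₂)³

Convert to SI: a₁ = 40 Gm = 4e+10 m; a₂ = 150 Mm = 1.5e+08 m.
From Kepler's third law, (T₁/T₂)² = (a₁/a₂)³, so T₁/T₂ = (a₁/a₂)^(3/2).
a₁/a₂ = 4e+10 / 1.5e+08 = 266.667.
T₁/T₂ = (266.667)^(3/2) ≈ 4355.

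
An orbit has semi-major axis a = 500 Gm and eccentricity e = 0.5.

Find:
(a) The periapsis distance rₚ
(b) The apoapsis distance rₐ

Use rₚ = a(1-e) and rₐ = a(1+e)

Convert to SI: a = 500 Gm = 5e+11 m.
(a) rₚ = a(1 − e) = 5e+11 · (1 − 0.5) = 5e+11 · 0.5 ≈ 2.5e+11 m = 250 Gm.
(b) rₐ = a(1 + e) = 5e+11 · (1 + 0.5) = 5e+11 · 1.5 ≈ 7.5e+11 m = 750 Gm.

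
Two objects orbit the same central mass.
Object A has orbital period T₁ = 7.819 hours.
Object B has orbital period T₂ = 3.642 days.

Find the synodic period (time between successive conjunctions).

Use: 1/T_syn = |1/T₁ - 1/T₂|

Convert to SI: T₁ = 7.819 hours = 28148.4 s; T₂ = 3.642 days = 314669 s.
T_syn = |T₁ · T₂ / (T₁ − T₂)|.
T_syn = |28148.4 · 314669 / (28148.4 − 314669)| s ≈ 3.091e+04 s = 8.587 hours.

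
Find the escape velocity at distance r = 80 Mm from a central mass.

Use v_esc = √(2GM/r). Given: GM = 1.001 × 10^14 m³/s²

Convert to SI: r = 80 Mm = 8e+07 m.
Escape velocity comes from setting total energy to zero: ½v² − GM/r = 0 ⇒ v_esc = √(2GM / r).
v_esc = √(2 · 1.001e+14 / 8e+07) m/s ≈ 1582 m/s = 1.582 km/s.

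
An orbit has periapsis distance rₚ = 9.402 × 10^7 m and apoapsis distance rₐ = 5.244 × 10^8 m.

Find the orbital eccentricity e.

e = (rₐ − rₚ) / (rₐ + rₚ).
e = (5.244e+08 − 9.402e+07) / (5.244e+08 + 9.402e+07) = 4.3038e+08 / 6.1842e+08 ≈ 0.6959.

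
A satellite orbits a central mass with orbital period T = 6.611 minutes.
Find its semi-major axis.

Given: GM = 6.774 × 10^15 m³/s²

Convert to SI: T = 6.611 minutes = 396.66 s.
Invert Kepler's third law: a = (GM · T² / (4π²))^(1/3).
Substituting T = 396.66 s and GM = 6.774e+15 m³/s²:
a = (6.774e+15 · (396.66)² / (4π²))^(1/3) m
a ≈ 3e+06 m = 3 Mm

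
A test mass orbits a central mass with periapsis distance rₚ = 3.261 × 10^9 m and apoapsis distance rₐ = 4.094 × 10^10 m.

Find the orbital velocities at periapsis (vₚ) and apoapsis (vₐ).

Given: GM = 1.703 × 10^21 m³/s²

Use the vis-viva equation v² = GM(2/r − 1/a) with a = (rₚ + rₐ)/2 = (3.261e+09 + 4.094e+10)/2 = 2.21005e+10 m.
vₚ = √(GM · (2/rₚ − 1/a)) = √(1.703e+21 · (2/3.261e+09 − 1/2.21005e+10)) m/s ≈ 9.836e+05 m/s = 983.6 km/s.
vₐ = √(GM · (2/rₐ − 1/a)) = √(1.703e+21 · (2/4.094e+10 − 1/2.21005e+10)) m/s ≈ 7.834e+04 m/s = 78.34 km/s.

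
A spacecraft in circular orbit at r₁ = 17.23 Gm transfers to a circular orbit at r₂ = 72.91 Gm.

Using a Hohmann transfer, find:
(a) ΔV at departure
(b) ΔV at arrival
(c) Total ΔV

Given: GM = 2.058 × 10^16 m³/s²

Convert to SI: r₁ = 17.23 Gm = 1.723e+10 m; r₂ = 72.91 Gm = 7.291e+10 m.
Transfer semi-major axis: a_t = (r₁ + r₂)/2 = (1.723e+10 + 7.291e+10)/2 = 4.507e+10 m.
Circular speeds: v₁ = √(GM/r₁) = 1092.9 m/s, v₂ = √(GM/r₂) = 531.287 m/s.
Transfer speeds (vis-viva v² = GM(2/r − 1/a_t)): v₁ᵗ = 1390.05 m/s, v₂ᵗ = 328.494 m/s.
(a) ΔV₁ = |v₁ᵗ − v₁| ≈ 297.1 m/s = 297.1 m/s.
(b) ΔV₂ = |v₂ − v₂ᵗ| ≈ 202.8 m/s = 202.8 m/s.
(c) ΔV_total = ΔV₁ + ΔV₂ ≈ 499.9 m/s = 499.9 m/s.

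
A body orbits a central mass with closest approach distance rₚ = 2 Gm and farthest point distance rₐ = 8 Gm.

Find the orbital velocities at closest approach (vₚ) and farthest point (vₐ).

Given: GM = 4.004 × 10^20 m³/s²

Convert to SI: rₚ = 2 Gm = 2e+09 m; rₐ = 8 Gm = 8e+09 m.
Use the vis-viva equation v² = GM(2/r − 1/a) with a = (rₚ + rₐ)/2 = (2e+09 + 8e+09)/2 = 5e+09 m.
vₚ = √(GM · (2/rₚ − 1/a)) = √(4.004e+20 · (2/2e+09 − 1/5e+09)) m/s ≈ 5.66e+05 m/s = 566 km/s.
vₐ = √(GM · (2/rₐ − 1/a)) = √(4.004e+20 · (2/8e+09 − 1/5e+09)) m/s ≈ 1.415e+05 m/s = 141.5 km/s.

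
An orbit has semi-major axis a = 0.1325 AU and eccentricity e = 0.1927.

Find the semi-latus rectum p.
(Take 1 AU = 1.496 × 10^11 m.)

Convert to SI: a = 0.1325 AU = 1.9822e+10 m.
p = a (1 − e²).
p = 1.9822e+10 · (1 − (0.1927)²) = 1.9822e+10 · 0.962867 ≈ 1.909e+10 m = 0.1276 AU.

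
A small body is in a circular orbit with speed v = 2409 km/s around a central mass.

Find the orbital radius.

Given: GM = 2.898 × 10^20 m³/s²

Convert to SI: v = 2409 km/s = 2.409e+06 m/s.
For a circular orbit, v² = GM / r, so r = GM / v².
r = 2.898e+20 / (2.409e+06)² m ≈ 4.994e+07 m = 49.94 Mm.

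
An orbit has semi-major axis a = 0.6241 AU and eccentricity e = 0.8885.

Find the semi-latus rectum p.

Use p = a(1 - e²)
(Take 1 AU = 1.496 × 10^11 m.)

Convert to SI: a = 0.6241 AU = 9.33654e+10 m.
p = a (1 − e²).
p = 9.33654e+10 · (1 − (0.8885)²) = 9.33654e+10 · 0.210568 ≈ 1.966e+10 m = 0.1314 AU.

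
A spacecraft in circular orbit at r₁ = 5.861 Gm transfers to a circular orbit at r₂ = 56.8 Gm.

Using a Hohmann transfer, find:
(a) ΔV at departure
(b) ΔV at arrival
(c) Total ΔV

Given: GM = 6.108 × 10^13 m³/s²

Convert to SI: r₁ = 5.861 Gm = 5.861e+09 m; r₂ = 56.8 Gm = 5.68e+10 m.
Transfer semi-major axis: a_t = (r₁ + r₂)/2 = (5.861e+09 + 5.68e+10)/2 = 3.13305e+10 m.
Circular speeds: v₁ = √(GM/r₁) = 102.085 m/s, v₂ = √(GM/r₂) = 32.7926 m/s.
Transfer speeds (vis-viva v² = GM(2/r − 1/a_t)): v₁ᵗ = 137.453 m/s, v₂ᵗ = 14.1833 m/s.
(a) ΔV₁ = |v₁ᵗ − v₁| ≈ 35.37 m/s = 35.37 m/s.
(b) ΔV₂ = |v₂ − v₂ᵗ| ≈ 18.61 m/s = 18.61 m/s.
(c) ΔV_total = ΔV₁ + ΔV₂ ≈ 53.98 m/s = 53.98 m/s.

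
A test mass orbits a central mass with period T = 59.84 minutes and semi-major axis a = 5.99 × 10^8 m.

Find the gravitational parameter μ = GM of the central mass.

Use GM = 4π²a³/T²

Convert to SI: T = 59.84 minutes = 3590.4 s.
GM = 4π² · a³ / T².
GM = 4π² · (5.99e+08)³ / (3590.4)² m³/s² ≈ 6.582e+20 m³/s² = 6.582 × 10^20 m³/s².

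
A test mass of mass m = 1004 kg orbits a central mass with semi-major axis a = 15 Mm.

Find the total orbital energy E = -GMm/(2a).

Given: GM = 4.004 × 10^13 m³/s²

Convert to SI: a = 15 Mm = 1.5e+07 m.
E = −GMm / (2a).
E = −4.004e+13 · 1004 / (2 · 1.5e+07) J ≈ -1.34e+09 J = -1.34 GJ.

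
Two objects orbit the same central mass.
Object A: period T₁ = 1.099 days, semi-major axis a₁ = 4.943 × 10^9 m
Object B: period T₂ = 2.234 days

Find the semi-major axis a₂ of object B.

Convert to SI: T₁ = 1.099 days = 94953.6 s; T₂ = 2.234 days = 193018 s.
Kepler's third law: (T₁/T₂)² = (a₁/a₂)³ ⇒ a₂ = a₁ · (T₂/T₁)^(2/3).
T₂/T₁ = 193018 / 94953.6 = 2.03276.
a₂ = 4.943e+09 · (2.03276)^(2/3) m ≈ 7.932e+09 m = 7.932 × 10^9 m.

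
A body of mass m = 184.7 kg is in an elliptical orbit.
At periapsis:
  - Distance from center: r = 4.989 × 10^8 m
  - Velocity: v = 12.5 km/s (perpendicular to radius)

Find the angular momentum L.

Convert to SI: v = 12.5 km/s = 12500 m/s.
Since v is perpendicular to r, L = m · v · r.
L = 184.7 · 12500 · 4.989e+08 kg·m²/s ≈ 1.152e+15 kg·m²/s.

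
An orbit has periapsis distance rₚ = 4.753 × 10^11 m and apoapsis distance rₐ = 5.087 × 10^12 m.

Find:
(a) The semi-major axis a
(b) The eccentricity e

(a) a = (rₚ + rₐ) / 2 = (4.753e+11 + 5.087e+12) / 2 ≈ 2.781e+12 m = 2.781 × 10^12 m.
(b) e = (rₐ − rₚ) / (rₐ + rₚ) = (5.087e+12 − 4.753e+11) / (5.087e+12 + 4.753e+11) ≈ 0.8291.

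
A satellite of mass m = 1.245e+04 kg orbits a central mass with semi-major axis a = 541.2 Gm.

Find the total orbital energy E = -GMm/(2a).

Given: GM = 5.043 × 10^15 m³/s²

Convert to SI: a = 541.2 Gm = 5.412e+11 m.
E = −GMm / (2a).
E = −5.043e+15 · 1.245e+04 / (2 · 5.412e+11) J ≈ -5.801e+07 J = -58.01 MJ.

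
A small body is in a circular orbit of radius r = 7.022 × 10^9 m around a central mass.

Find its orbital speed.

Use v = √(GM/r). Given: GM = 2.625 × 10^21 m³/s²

For a circular orbit, gravity supplies the centripetal force, so v = √(GM / r).
v = √(2.625e+21 / 7.022e+09) m/s ≈ 6.114e+05 m/s = 611.4 km/s.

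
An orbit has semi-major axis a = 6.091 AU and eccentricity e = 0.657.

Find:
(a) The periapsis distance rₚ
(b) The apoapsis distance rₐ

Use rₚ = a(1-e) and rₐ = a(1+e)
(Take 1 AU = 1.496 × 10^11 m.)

Convert to SI: a = 6.091 AU = 9.11214e+11 m.
(a) rₚ = a(1 − e) = 9.11214e+11 · (1 − 0.657) = 9.11214e+11 · 0.343 ≈ 3.125e+11 m = 2.089 AU.
(b) rₐ = a(1 + e) = 9.11214e+11 · (1 + 0.657) = 9.11214e+11 · 1.657 ≈ 1.51e+12 m = 10.09 AU.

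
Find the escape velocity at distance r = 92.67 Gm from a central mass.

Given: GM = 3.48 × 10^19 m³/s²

Convert to SI: r = 92.67 Gm = 9.267e+10 m.
Escape velocity comes from setting total energy to zero: ½v² − GM/r = 0 ⇒ v_esc = √(2GM / r).
v_esc = √(2 · 3.48e+19 / 9.267e+10) m/s ≈ 2.741e+04 m/s = 27.41 km/s.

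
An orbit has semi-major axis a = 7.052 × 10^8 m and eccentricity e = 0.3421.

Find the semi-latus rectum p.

p = a (1 − e²).
p = 7.052e+08 · (1 − (0.3421)²) = 7.052e+08 · 0.882968 ≈ 6.227e+08 m = 6.227 × 10^8 m.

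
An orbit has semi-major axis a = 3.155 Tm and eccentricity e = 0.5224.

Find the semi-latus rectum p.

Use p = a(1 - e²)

Convert to SI: a = 3.155 Tm = 3.155e+12 m.
p = a (1 − e²).
p = 3.155e+12 · (1 − (0.5224)²) = 3.155e+12 · 0.727098 ≈ 2.294e+12 m = 2.294 Tm.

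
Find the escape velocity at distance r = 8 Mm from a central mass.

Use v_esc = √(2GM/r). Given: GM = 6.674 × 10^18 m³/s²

Convert to SI: r = 8 Mm = 8e+06 m.
Escape velocity comes from setting total energy to zero: ½v² − GM/r = 0 ⇒ v_esc = √(2GM / r).
v_esc = √(2 · 6.674e+18 / 8e+06) m/s ≈ 1.292e+06 m/s = 1292 km/s.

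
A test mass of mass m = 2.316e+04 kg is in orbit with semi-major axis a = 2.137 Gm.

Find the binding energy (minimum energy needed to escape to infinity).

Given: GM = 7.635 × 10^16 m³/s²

Convert to SI: a = 2.137 Gm = 2.137e+09 m.
Total orbital energy is E = −GMm/(2a); binding energy is E_bind = −E = GMm/(2a).
E_bind = 7.635e+16 · 2.316e+04 / (2 · 2.137e+09) J ≈ 4.137e+11 J = 413.7 GJ.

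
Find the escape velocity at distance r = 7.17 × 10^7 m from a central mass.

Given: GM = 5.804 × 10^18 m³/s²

Escape velocity comes from setting total energy to zero: ½v² − GM/r = 0 ⇒ v_esc = √(2GM / r).
v_esc = √(2 · 5.804e+18 / 7.17e+07) m/s ≈ 4.024e+05 m/s = 402.4 km/s.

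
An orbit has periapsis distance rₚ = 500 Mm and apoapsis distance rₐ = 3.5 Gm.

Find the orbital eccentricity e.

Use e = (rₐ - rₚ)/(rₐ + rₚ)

Convert to SI: rₚ = 500 Mm = 5e+08 m; rₐ = 3.5 Gm = 3.5e+09 m.
e = (rₐ − rₚ) / (rₐ + rₚ).
e = (3.5e+09 − 5e+08) / (3.5e+09 + 5e+08) = 3e+09 / 4e+09 ≈ 0.75.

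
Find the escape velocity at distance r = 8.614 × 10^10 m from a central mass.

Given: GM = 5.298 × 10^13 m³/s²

Escape velocity comes from setting total energy to zero: ½v² − GM/r = 0 ⇒ v_esc = √(2GM / r).
v_esc = √(2 · 5.298e+13 / 8.614e+10) m/s ≈ 35.07 m/s = 35.07 m/s.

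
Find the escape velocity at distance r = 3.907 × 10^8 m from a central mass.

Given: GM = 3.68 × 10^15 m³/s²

Escape velocity comes from setting total energy to zero: ½v² − GM/r = 0 ⇒ v_esc = √(2GM / r).
v_esc = √(2 · 3.68e+15 / 3.907e+08) m/s ≈ 4340 m/s = 4.34 km/s.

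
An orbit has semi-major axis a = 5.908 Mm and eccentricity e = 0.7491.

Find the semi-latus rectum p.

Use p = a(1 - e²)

Convert to SI: a = 5.908 Mm = 5.908e+06 m.
p = a (1 − e²).
p = 5.908e+06 · (1 − (0.7491)²) = 5.908e+06 · 0.438849 ≈ 2.593e+06 m = 2.593 Mm.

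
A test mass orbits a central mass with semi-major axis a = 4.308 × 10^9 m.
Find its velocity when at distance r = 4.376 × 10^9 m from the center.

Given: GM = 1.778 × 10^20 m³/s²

Vis-viva: v = √(GM · (2/r − 1/a)).
2/r − 1/a = 2/4.376e+09 − 1/4.308e+09 = 2.24912e-10 m⁻¹.
v = √(1.778e+20 · 2.24912e-10) m/s ≈ 2e+05 m/s = 200 km/s.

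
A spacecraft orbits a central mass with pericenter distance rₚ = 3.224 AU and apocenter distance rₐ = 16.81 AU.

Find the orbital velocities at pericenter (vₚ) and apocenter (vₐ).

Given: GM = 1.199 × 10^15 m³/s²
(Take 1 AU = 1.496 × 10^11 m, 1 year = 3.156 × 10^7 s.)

Convert to SI: rₚ = 3.224 AU = 4.8231e+11 m; rₐ = 16.81 AU = 2.51478e+12 m.
Use the vis-viva equation v² = GM(2/r − 1/a) with a = (rₚ + rₐ)/2 = (4.8231e+11 + 2.51478e+12)/2 = 1.49854e+12 m.
vₚ = √(GM · (2/rₚ − 1/a)) = √(1.199e+15 · (2/4.8231e+11 − 1/1.49854e+12)) m/s ≈ 64.59 m/s = 0.01363 AU/year.
vₐ = √(GM · (2/rₐ − 1/a)) = √(1.199e+15 · (2/2.51478e+12 − 1/1.49854e+12)) m/s ≈ 12.39 m/s = 0.002613 AU/year.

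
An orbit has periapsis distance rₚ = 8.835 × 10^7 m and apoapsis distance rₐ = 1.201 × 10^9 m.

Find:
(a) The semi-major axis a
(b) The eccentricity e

(a) a = (rₚ + rₐ) / 2 = (8.835e+07 + 1.201e+09) / 2 ≈ 6.447e+08 m = 6.447 × 10^8 m.
(b) e = (rₐ − rₚ) / (rₐ + rₚ) = (1.201e+09 − 8.835e+07) / (1.201e+09 + 8.835e+07) ≈ 0.863.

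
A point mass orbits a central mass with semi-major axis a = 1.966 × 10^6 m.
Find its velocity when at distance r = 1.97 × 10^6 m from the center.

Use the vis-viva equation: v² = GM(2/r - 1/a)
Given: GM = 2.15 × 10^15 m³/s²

Vis-viva: v = √(GM · (2/r − 1/a)).
2/r − 1/a = 2/1.97e+06 − 1/1.966e+06 = 5.06581e-07 m⁻¹.
v = √(2.15e+15 · 5.06581e-07) m/s ≈ 3.3e+04 m/s = 33 km/s.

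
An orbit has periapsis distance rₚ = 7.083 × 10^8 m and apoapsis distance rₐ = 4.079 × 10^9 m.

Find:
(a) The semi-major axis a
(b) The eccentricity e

(a) a = (rₚ + rₐ) / 2 = (7.083e+08 + 4.079e+09) / 2 ≈ 2.394e+09 m = 2.394 × 10^9 m.
(b) e = (rₐ − rₚ) / (rₐ + rₚ) = (4.079e+09 − 7.083e+08) / (4.079e+09 + 7.083e+08) ≈ 0.7041.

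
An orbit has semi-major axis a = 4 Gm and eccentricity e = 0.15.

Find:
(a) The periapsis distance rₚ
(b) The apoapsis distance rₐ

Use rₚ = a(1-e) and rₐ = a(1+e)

Convert to SI: a = 4 Gm = 4e+09 m.
(a) rₚ = a(1 − e) = 4e+09 · (1 − 0.15) = 4e+09 · 0.85 ≈ 3.4e+09 m = 3.4 Gm.
(b) rₐ = a(1 + e) = 4e+09 · (1 + 0.15) = 4e+09 · 1.15 ≈ 4.6e+09 m = 4.6 Gm.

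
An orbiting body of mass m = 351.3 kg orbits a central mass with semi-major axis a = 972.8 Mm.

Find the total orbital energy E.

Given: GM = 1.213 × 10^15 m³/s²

Convert to SI: a = 972.8 Mm = 9.728e+08 m.
E = −GMm / (2a).
E = −1.213e+15 · 351.3 / (2 · 9.728e+08) J ≈ -2.19e+08 J = -219 MJ.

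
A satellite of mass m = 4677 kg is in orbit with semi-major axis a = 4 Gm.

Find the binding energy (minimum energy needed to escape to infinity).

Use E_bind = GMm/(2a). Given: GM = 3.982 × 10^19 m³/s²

Convert to SI: a = 4 Gm = 4e+09 m.
Total orbital energy is E = −GMm/(2a); binding energy is E_bind = −E = GMm/(2a).
E_bind = 3.982e+19 · 4677 / (2 · 4e+09) J ≈ 2.328e+13 J = 23.28 TJ.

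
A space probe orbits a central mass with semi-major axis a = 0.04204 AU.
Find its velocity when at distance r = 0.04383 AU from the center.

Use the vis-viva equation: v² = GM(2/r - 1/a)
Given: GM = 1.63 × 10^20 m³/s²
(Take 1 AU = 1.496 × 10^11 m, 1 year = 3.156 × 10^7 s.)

Convert to SI: a = 0.04204 AU = 6.28918e+09 m; r = 0.04383 AU = 6.55697e+09 m.
Vis-viva: v = √(GM · (2/r − 1/a)).
2/r − 1/a = 2/6.55697e+09 − 1/6.28918e+09 = 1.46016e-10 m⁻¹.
v = √(1.63e+20 · 1.46016e-10) m/s ≈ 1.543e+05 m/s = 32.55 AU/year.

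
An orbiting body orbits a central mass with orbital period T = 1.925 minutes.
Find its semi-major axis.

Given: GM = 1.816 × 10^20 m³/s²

Convert to SI: T = 1.925 minutes = 115.5 s.
Invert Kepler's third law: a = (GM · T² / (4π²))^(1/3).
Substituting T = 115.5 s and GM = 1.816e+20 m³/s²:
a = (1.816e+20 · (115.5)² / (4π²))^(1/3) m
a ≈ 3.944e+07 m = 39.44 Mm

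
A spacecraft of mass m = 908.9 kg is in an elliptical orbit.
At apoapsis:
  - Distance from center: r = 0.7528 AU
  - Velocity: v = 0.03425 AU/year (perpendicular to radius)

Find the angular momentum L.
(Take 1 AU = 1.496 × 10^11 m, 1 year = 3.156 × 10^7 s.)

Convert to SI: r = 0.7528 AU = 1.12619e+11 m; v = 0.03425 AU/year = 162.351 m/s.
Since v is perpendicular to r, L = m · v · r.
L = 908.9 · 162.351 · 1.12619e+11 kg·m²/s ≈ 1.662e+16 kg·m²/s.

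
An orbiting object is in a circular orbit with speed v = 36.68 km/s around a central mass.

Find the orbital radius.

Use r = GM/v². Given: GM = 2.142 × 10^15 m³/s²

Convert to SI: v = 36.68 km/s = 36680 m/s.
For a circular orbit, v² = GM / r, so r = GM / v².
r = 2.142e+15 / (36680)² m ≈ 1.592e+06 m = 1.592 × 10^6 m.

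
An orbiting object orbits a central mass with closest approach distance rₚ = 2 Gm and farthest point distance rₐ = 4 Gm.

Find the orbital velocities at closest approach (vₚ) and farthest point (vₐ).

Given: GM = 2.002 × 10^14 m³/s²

Convert to SI: rₚ = 2 Gm = 2e+09 m; rₐ = 4 Gm = 4e+09 m.
Use the vis-viva equation v² = GM(2/r − 1/a) with a = (rₚ + rₐ)/2 = (2e+09 + 4e+09)/2 = 3e+09 m.
vₚ = √(GM · (2/rₚ − 1/a)) = √(2.002e+14 · (2/2e+09 − 1/3e+09)) m/s ≈ 365.3 m/s = 365.3 m/s.
vₐ = √(GM · (2/rₐ − 1/a)) = √(2.002e+14 · (2/4e+09 − 1/3e+09)) m/s ≈ 182.7 m/s = 182.7 m/s.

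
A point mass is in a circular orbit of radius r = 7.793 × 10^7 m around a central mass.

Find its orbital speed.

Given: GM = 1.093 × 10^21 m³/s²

For a circular orbit, gravity supplies the centripetal force, so v = √(GM / r).
v = √(1.093e+21 / 7.793e+07) m/s ≈ 3.745e+06 m/s = 3745 km/s.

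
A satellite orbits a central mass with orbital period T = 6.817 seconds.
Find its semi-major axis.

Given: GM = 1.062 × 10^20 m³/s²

Invert Kepler's third law: a = (GM · T² / (4π²))^(1/3).
Substituting T = 6.817 s and GM = 1.062e+20 m³/s²:
a = (1.062e+20 · (6.817)² / (4π²))^(1/3) m
a ≈ 5e+06 m = 5 Mm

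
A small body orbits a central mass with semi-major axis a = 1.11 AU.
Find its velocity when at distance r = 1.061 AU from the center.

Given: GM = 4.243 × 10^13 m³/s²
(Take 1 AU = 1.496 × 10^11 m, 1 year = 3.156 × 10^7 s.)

Convert to SI: a = 1.11 AU = 1.66056e+11 m; r = 1.061 AU = 1.58726e+11 m.
Vis-viva: v = √(GM · (2/r − 1/a)).
2/r − 1/a = 2/1.58726e+11 − 1/1.66056e+11 = 6.5783e-12 m⁻¹.
v = √(4.243e+13 · 6.5783e-12) m/s ≈ 16.71 m/s = 0.003525 AU/year.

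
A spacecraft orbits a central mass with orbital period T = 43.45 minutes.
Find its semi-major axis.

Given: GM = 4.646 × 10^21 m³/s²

Convert to SI: T = 43.45 minutes = 2607 s.
Invert Kepler's third law: a = (GM · T² / (4π²))^(1/3).
Substituting T = 2607 s and GM = 4.646e+21 m³/s²:
a = (4.646e+21 · (2607)² / (4π²))^(1/3) m
a ≈ 9.283e+08 m = 928.3 Mm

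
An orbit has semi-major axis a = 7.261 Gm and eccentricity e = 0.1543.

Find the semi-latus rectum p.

Convert to SI: a = 7.261 Gm = 7.261e+09 m.
p = a (1 − e²).
p = 7.261e+09 · (1 − (0.1543)²) = 7.261e+09 · 0.976192 ≈ 7.088e+09 m = 7.088 Gm.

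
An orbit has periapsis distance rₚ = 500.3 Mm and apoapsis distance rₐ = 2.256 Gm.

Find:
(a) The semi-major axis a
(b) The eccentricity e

Convert to SI: rₚ = 500.3 Mm = 5.003e+08 m; rₐ = 2.256 Gm = 2.256e+09 m.
(a) a = (rₚ + rₐ) / 2 = (5.003e+08 + 2.256e+09) / 2 ≈ 1.378e+09 m = 1.378 Gm.
(b) e = (rₐ − rₚ) / (rₐ + rₚ) = (2.256e+09 − 5.003e+08) / (2.256e+09 + 5.003e+08) ≈ 0.637.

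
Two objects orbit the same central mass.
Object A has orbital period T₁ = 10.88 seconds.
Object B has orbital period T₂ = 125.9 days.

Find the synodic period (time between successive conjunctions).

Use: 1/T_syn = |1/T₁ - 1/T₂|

Convert to SI: T₂ = 125.9 days = 1.08778e+07 s.
T_syn = |T₁ · T₂ / (T₁ − T₂)|.
T_syn = |10.88 · 1.08778e+07 / (10.88 − 1.08778e+07)| s ≈ 10.88 s = 10.88 seconds.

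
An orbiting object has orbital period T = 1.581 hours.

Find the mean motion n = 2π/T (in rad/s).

Convert to SI: T = 1.581 hours = 5691.6 s.
n = 2π / T.
n = 2π / 5691.6 s ≈ 0.001104 rad/s.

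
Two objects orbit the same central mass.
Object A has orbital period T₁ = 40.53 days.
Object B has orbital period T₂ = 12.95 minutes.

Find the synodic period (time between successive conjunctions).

Convert to SI: T₁ = 40.53 days = 3.50179e+06 s; T₂ = 12.95 minutes = 777 s.
T_syn = |T₁ · T₂ / (T₁ − T₂)|.
T_syn = |3.50179e+06 · 777 / (3.50179e+06 − 777)| s ≈ 777.2 s = 12.95 minutes.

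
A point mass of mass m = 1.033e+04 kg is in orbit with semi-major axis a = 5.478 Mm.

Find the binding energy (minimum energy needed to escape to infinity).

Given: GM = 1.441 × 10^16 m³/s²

Convert to SI: a = 5.478 Mm = 5.478e+06 m.
Total orbital energy is E = −GMm/(2a); binding energy is E_bind = −E = GMm/(2a).
E_bind = 1.441e+16 · 1.033e+04 / (2 · 5.478e+06) J ≈ 1.359e+13 J = 13.59 TJ.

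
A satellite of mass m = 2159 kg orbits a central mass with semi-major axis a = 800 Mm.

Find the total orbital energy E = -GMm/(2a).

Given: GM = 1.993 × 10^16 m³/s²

Convert to SI: a = 800 Mm = 8e+08 m.
E = −GMm / (2a).
E = −1.993e+16 · 2159 / (2 · 8e+08) J ≈ -2.689e+10 J = -26.89 GJ.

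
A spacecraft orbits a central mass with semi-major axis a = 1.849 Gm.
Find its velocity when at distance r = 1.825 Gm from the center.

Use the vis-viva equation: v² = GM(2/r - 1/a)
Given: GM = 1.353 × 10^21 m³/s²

Convert to SI: a = 1.849 Gm = 1.849e+09 m; r = 1.825 Gm = 1.825e+09 m.
Vis-viva: v = √(GM · (2/r − 1/a)).
2/r − 1/a = 2/1.825e+09 − 1/1.849e+09 = 5.55058e-10 m⁻¹.
v = √(1.353e+21 · 5.55058e-10) m/s ≈ 8.666e+05 m/s = 866.6 km/s.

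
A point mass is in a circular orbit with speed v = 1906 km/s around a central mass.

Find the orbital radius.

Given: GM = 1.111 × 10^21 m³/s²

Convert to SI: v = 1906 km/s = 1.906e+06 m/s.
For a circular orbit, v² = GM / r, so r = GM / v².
r = 1.111e+21 / (1.906e+06)² m ≈ 3.058e+08 m = 3.058 × 10^8 m.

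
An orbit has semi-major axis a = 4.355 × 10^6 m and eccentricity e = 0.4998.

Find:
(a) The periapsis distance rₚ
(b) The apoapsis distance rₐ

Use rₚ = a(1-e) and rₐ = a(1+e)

(a) rₚ = a(1 − e) = 4.355e+06 · (1 − 0.4998) = 4.355e+06 · 0.5002 ≈ 2.178e+06 m = 2.178 × 10^6 m.
(b) rₐ = a(1 + e) = 4.355e+06 · (1 + 0.4998) = 4.355e+06 · 1.4998 ≈ 6.532e+06 m = 6.532 × 10^6 m.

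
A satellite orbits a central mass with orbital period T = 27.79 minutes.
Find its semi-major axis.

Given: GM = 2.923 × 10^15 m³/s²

Convert to SI: T = 27.79 minutes = 1667.4 s.
Invert Kepler's third law: a = (GM · T² / (4π²))^(1/3).
Substituting T = 1667.4 s and GM = 2.923e+15 m³/s²:
a = (2.923e+15 · (1667.4)² / (4π²))^(1/3) m
a ≈ 5.904e+06 m = 5.904 Mm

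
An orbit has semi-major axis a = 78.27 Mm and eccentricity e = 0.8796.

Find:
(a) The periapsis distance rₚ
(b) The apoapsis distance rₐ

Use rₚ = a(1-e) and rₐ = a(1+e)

Convert to SI: a = 78.27 Mm = 7.827e+07 m.
(a) rₚ = a(1 − e) = 7.827e+07 · (1 − 0.8796) = 7.827e+07 · 0.1204 ≈ 9.424e+06 m = 9.424 Mm.
(b) rₐ = a(1 + e) = 7.827e+07 · (1 + 0.8796) = 7.827e+07 · 1.8796 ≈ 1.471e+08 m = 147.1 Mm.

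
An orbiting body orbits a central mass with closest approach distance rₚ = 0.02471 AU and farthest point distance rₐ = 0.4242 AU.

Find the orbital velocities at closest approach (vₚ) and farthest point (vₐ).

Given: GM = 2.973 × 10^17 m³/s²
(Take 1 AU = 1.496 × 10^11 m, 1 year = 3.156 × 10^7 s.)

Convert to SI: rₚ = 0.02471 AU = 3.69662e+09 m; rₐ = 0.4242 AU = 6.34603e+10 m.
Use the vis-viva equation v² = GM(2/r − 1/a) with a = (rₚ + rₐ)/2 = (3.69662e+09 + 6.34603e+10)/2 = 3.35785e+10 m.
vₚ = √(GM · (2/rₚ − 1/a)) = √(2.973e+17 · (2/3.69662e+09 − 1/3.35785e+10)) m/s ≈ 1.233e+04 m/s = 2.601 AU/year.
vₐ = √(GM · (2/rₐ − 1/a)) = √(2.973e+17 · (2/6.34603e+10 − 1/3.35785e+10)) m/s ≈ 718.2 m/s = 0.1515 AU/year.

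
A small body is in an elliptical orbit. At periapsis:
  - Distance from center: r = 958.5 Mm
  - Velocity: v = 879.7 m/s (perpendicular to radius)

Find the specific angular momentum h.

Convert to SI: r = 958.5 Mm = 9.585e+08 m.
With v perpendicular to r, h = r · v.
h = 9.585e+08 · 879.7 m²/s ≈ 8.432e+11 m²/s.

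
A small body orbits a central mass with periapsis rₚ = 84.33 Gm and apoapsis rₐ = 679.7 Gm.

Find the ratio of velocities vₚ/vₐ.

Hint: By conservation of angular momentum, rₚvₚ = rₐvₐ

Convert to SI: rₚ = 84.33 Gm = 8.433e+10 m; rₐ = 679.7 Gm = 6.797e+11 m.
Conservation of angular momentum gives rₚvₚ = rₐvₐ, so vₚ/vₐ = rₐ/rₚ.
vₚ/vₐ = 6.797e+11 / 8.433e+10 ≈ 8.06.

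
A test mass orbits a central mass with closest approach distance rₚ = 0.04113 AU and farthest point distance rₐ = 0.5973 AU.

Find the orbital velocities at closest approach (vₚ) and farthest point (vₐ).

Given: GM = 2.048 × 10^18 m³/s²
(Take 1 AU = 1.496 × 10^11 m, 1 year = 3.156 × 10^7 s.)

Convert to SI: rₚ = 0.04113 AU = 6.15305e+09 m; rₐ = 0.5973 AU = 8.93561e+10 m.
Use the vis-viva equation v² = GM(2/r − 1/a) with a = (rₚ + rₐ)/2 = (6.15305e+09 + 8.93561e+10)/2 = 4.77546e+10 m.
vₚ = √(GM · (2/rₚ − 1/a)) = √(2.048e+18 · (2/6.15305e+09 − 1/4.77546e+10)) m/s ≈ 2.496e+04 m/s = 5.265 AU/year.
vₐ = √(GM · (2/rₐ − 1/a)) = √(2.048e+18 · (2/8.93561e+10 − 1/4.77546e+10)) m/s ≈ 1718 m/s = 0.3625 AU/year.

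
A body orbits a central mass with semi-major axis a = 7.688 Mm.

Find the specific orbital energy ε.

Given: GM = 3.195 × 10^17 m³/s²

Convert to SI: a = 7.688 Mm = 7.688e+06 m.
ε = −GM / (2a).
ε = −3.195e+17 / (2 · 7.688e+06) J/kg ≈ -2.078e+10 J/kg = -20.78 GJ/kg.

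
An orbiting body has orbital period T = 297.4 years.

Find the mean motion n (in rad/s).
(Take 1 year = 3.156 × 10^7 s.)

Convert to SI: T = 297.4 years = 9.38594e+09 s.
n = 2π / T.
n = 2π / 9.38594e+09 s ≈ 6.694e-10 rad/s.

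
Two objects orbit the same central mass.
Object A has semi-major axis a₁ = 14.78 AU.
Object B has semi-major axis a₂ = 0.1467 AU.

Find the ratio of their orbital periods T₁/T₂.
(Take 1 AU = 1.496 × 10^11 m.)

Convert to SI: a₁ = 14.78 AU = 2.21109e+12 m; a₂ = 0.1467 AU = 2.19463e+10 m.
From Kepler's third law, (T₁/T₂)² = (a₁/a₂)³, so T₁/T₂ = (a₁/a₂)^(3/2).
a₁/a₂ = 2.21109e+12 / 2.19463e+10 = 100.75.
T₁/T₂ = (100.75)^(3/2) ≈ 1011.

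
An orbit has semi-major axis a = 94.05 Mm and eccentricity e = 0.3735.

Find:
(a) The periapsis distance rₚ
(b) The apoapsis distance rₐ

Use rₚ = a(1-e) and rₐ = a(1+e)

Convert to SI: a = 94.05 Mm = 9.405e+07 m.
(a) rₚ = a(1 − e) = 9.405e+07 · (1 − 0.3735) = 9.405e+07 · 0.6265 ≈ 5.892e+07 m = 58.92 Mm.
(b) rₐ = a(1 + e) = 9.405e+07 · (1 + 0.3735) = 9.405e+07 · 1.3735 ≈ 1.292e+08 m = 129.2 Mm.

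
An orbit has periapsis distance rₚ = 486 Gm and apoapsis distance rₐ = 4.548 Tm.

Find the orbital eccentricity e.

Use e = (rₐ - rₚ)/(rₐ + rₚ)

Convert to SI: rₚ = 486 Gm = 4.86e+11 m; rₐ = 4.548 Tm = 4.548e+12 m.
e = (rₐ − rₚ) / (rₐ + rₚ).
e = (4.548e+12 − 4.86e+11) / (4.548e+12 + 4.86e+11) = 4.062e+12 / 5.034e+12 ≈ 0.8069.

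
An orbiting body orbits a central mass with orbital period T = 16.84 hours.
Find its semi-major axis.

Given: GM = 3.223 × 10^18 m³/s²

Convert to SI: T = 16.84 hours = 60624 s.
Invert Kepler's third law: a = (GM · T² / (4π²))^(1/3).
Substituting T = 60624 s and GM = 3.223e+18 m³/s²:
a = (3.223e+18 · (60624)² / (4π²))^(1/3) m
a ≈ 6.695e+08 m = 669.5 Mm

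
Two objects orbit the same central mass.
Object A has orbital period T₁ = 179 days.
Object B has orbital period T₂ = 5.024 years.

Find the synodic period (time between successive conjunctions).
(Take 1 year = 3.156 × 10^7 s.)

Convert to SI: T₁ = 179 days = 1.54656e+07 s; T₂ = 5.024 years = 1.58557e+08 s.
T_syn = |T₁ · T₂ / (T₁ − T₂)|.
T_syn = |1.54656e+07 · 1.58557e+08 / (1.54656e+07 − 1.58557e+08)| s ≈ 1.714e+07 s = 198.3 days.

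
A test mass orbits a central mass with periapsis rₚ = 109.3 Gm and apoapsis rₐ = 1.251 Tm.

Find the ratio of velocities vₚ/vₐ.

Convert to SI: rₚ = 109.3 Gm = 1.093e+11 m; rₐ = 1.251 Tm = 1.251e+12 m.
Conservation of angular momentum gives rₚvₚ = rₐvₐ, so vₚ/vₐ = rₐ/rₚ.
vₚ/vₐ = 1.251e+12 / 1.093e+11 ≈ 11.45.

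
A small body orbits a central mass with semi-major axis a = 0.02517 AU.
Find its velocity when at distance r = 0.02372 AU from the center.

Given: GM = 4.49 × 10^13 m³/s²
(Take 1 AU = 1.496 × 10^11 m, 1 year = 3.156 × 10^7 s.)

Convert to SI: a = 0.02517 AU = 3.76543e+09 m; r = 0.02372 AU = 3.54851e+09 m.
Vis-viva: v = √(GM · (2/r − 1/a)).
2/r − 1/a = 2/3.54851e+09 − 1/3.76543e+09 = 2.98043e-10 m⁻¹.
v = √(4.49e+13 · 2.98043e-10) m/s ≈ 115.7 m/s = 0.0244 AU/year.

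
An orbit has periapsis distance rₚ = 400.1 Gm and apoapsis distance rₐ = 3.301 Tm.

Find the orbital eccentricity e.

Convert to SI: rₚ = 400.1 Gm = 4.001e+11 m; rₐ = 3.301 Tm = 3.301e+12 m.
e = (rₐ − rₚ) / (rₐ + rₚ).
e = (3.301e+12 − 4.001e+11) / (3.301e+12 + 4.001e+11) = 2.9009e+12 / 3.7011e+12 ≈ 0.7838.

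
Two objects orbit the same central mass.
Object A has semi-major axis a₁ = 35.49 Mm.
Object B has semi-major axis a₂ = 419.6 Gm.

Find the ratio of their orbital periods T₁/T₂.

Convert to SI: a₁ = 35.49 Mm = 3.549e+07 m; a₂ = 419.6 Gm = 4.196e+11 m.
From Kepler's third law, (T₁/T₂)² = (a₁/a₂)³, so T₁/T₂ = (a₁/a₂)^(3/2).
a₁/a₂ = 3.549e+07 / 4.196e+11 = 8.45806e-05.
T₁/T₂ = (8.45806e-05)^(3/2) ≈ 7.779e-07.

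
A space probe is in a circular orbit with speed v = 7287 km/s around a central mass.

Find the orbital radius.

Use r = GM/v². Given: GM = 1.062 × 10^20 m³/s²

Convert to SI: v = 7287 km/s = 7.287e+06 m/s.
For a circular orbit, v² = GM / r, so r = GM / v².
r = 1.062e+20 / (7.287e+06)² m ≈ 2e+06 m = 2 Mm.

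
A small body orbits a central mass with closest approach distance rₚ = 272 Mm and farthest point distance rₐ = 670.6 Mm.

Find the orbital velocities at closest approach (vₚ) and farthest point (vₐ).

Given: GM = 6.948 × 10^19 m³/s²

Convert to SI: rₚ = 272 Mm = 2.72e+08 m; rₐ = 670.6 Mm = 6.706e+08 m.
Use the vis-viva equation v² = GM(2/r − 1/a) with a = (rₚ + rₐ)/2 = (2.72e+08 + 6.706e+08)/2 = 4.713e+08 m.
vₚ = √(GM · (2/rₚ − 1/a)) = √(6.948e+19 · (2/2.72e+08 − 1/4.713e+08)) m/s ≈ 6.029e+05 m/s = 602.9 km/s.
vₐ = √(GM · (2/rₐ − 1/a)) = √(6.948e+19 · (2/6.706e+08 − 1/4.713e+08)) m/s ≈ 2.445e+05 m/s = 244.5 km/s.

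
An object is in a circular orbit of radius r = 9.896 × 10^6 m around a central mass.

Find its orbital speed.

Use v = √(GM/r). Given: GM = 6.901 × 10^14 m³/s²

For a circular orbit, gravity supplies the centripetal force, so v = √(GM / r).
v = √(6.901e+14 / 9.896e+06) m/s ≈ 8351 m/s = 8.351 km/s.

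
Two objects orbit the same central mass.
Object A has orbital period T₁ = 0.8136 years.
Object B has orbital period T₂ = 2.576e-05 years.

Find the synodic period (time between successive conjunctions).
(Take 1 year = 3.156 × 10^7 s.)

Convert to SI: T₁ = 0.8136 years = 2.56772e+07 s; T₂ = 2.576e-05 years = 812.986 s.
T_syn = |T₁ · T₂ / (T₁ − T₂)|.
T_syn = |2.56772e+07 · 812.986 / (2.56772e+07 − 812.986)| s ≈ 813 s = 2.576e-05 years.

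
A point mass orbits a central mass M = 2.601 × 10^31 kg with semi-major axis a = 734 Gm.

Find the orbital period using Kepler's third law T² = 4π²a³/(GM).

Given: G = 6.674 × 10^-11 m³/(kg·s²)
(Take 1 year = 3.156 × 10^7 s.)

Convert to SI: a = 734 Gm = 7.34e+11 m.
GM = G · M = 6.674e-11 · 2.601e+31 = 1.73591e+21 m³/s².
Kepler's third law: T = 2π √(a³ / GM).
Substituting a = 7.34e+11 m and GM = 1.73591e+21 m³/s²:
T = 2π √((7.34e+11)³ / 1.73591e+21) s
T ≈ 9.483e+07 s = 3.005 years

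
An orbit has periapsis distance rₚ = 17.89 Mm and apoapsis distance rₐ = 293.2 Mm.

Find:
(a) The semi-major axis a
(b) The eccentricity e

Convert to SI: rₚ = 17.89 Mm = 1.789e+07 m; rₐ = 293.2 Mm = 2.932e+08 m.
(a) a = (rₚ + rₐ) / 2 = (1.789e+07 + 2.932e+08) / 2 ≈ 1.555e+08 m = 155.5 Mm.
(b) e = (rₐ − rₚ) / (rₐ + rₚ) = (2.932e+08 − 1.789e+07) / (2.932e+08 + 1.789e+07) ≈ 0.885.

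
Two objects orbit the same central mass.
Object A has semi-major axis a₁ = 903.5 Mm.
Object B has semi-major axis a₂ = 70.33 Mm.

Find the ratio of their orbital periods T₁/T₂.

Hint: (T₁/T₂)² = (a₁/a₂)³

Convert to SI: a₁ = 903.5 Mm = 9.035e+08 m; a₂ = 70.33 Mm = 7.033e+07 m.
From Kepler's third law, (T₁/T₂)² = (a₁/a₂)³, so T₁/T₂ = (a₁/a₂)^(3/2).
a₁/a₂ = 9.035e+08 / 7.033e+07 = 12.8466.
T₁/T₂ = (12.8466)^(3/2) ≈ 46.04.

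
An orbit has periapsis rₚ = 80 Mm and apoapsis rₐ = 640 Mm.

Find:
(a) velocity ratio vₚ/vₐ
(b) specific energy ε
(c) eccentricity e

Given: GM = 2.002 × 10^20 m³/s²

Convert to SI: rₚ = 80 Mm = 8e+07 m; rₐ = 640 Mm = 6.4e+08 m.
(a) Conservation of angular momentum (rₚvₚ = rₐvₐ) gives vₚ/vₐ = rₐ/rₚ = 6.4e+08/8e+07 ≈ 8
(b) With a = (rₚ + rₐ)/2 = 3.6e+08 m, ε = −GM/(2a) = −2.002e+20/(2 · 3.6e+08) J/kg ≈ -2.781e+11 J/kg
(c) e = (rₐ − rₚ)/(rₐ + rₚ) = (6.4e+08 − 8e+07)/(6.4e+08 + 8e+07) ≈ 0.7778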